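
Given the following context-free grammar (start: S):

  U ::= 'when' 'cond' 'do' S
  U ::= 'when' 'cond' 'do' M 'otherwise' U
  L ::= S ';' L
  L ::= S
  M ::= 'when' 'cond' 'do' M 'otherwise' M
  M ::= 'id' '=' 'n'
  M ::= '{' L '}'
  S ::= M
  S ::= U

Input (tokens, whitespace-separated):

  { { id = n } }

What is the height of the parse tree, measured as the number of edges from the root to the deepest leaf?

[S [M { [L [S [M { [L [S [M id = n]]] }]]] }]]

8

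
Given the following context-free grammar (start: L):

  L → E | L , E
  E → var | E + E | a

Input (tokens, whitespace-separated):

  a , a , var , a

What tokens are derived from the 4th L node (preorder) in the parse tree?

[L [L [L [L [E a]] , [E a]] , [E var]] , [E a]]

a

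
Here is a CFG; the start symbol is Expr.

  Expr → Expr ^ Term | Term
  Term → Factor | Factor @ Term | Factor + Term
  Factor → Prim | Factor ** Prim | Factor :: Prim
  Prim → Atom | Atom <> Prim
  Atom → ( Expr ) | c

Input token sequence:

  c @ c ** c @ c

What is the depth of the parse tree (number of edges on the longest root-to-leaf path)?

[Expr [Term [Factor [Prim [Atom c]]] @ [Term [Factor [Factor [Prim [Atom c]]] ** [Prim [Atom c]]] @ [Term [Factor [Prim [Atom c]]]]]]]

7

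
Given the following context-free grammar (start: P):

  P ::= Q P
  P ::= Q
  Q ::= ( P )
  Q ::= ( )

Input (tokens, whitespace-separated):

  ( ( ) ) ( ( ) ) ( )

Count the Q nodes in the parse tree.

[P [Q ( [P [Q ( )]] )] [P [Q ( [P [Q ( )]] )] [P [Q ( )]]]]

5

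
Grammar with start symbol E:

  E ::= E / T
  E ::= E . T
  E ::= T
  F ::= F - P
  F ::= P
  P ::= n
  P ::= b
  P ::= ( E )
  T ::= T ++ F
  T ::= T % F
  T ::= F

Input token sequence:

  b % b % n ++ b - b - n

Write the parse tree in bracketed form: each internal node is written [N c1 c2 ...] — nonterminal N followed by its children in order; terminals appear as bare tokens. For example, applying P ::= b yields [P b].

E
T
T ++ F
T % F ++ F
T % F % F ++ F
F % F % F ++ F
P % F % F ++ F
b % F % F ++ F
b % P % F ++ F
b % b % F ++ F
b % b % P ++ F
b % b % n ++ F
b % b % n ++ F - P
b % b % n ++ F - P - P
b % b % n ++ P - P - P
b % b % n ++ b - P - P
b % b % n ++ b - b - P
b % b % n ++ b - b - n

[E [T [T [T [T [F [P b]]] % [F [P b]]] % [F [P n]]] ++ [F [F [F [P b]] - [P b]] - [P n]]]]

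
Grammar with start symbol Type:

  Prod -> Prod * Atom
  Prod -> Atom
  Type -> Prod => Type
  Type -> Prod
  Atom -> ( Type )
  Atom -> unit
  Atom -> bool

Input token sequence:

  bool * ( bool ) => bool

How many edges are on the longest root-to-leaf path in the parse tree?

[Type [Prod [Prod [Atom bool]] * [Atom ( [Type [Prod [Atom bool]]] )]] => [Type [Prod [Atom bool]]]]

6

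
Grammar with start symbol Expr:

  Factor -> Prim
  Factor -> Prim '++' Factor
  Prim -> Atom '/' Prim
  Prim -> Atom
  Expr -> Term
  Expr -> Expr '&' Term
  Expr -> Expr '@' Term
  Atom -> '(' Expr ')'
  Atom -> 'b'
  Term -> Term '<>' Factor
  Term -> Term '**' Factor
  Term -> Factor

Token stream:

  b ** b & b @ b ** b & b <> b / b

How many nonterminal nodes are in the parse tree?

[Expr [Expr [Expr [Expr [Term [Term [Factor [Prim [Atom b]]]] ** [Factor [Prim [Atom b]]]]] & [Term [Factor [Prim [Atom b]]]]] @ [Term [Term [Factor [Prim [Atom b]]]] ** [Factor [Prim [Atom b]]]]] & [Term [Term [Factor [Prim [Atom b]]]] <> [Factor [Prim [Atom b] / [Prim [Atom b]]]]]]

34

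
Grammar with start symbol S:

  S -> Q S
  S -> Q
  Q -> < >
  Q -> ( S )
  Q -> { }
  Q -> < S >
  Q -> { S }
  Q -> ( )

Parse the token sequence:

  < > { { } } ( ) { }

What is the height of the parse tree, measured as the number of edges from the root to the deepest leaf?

5

[S [Q < >] [S [Q { [S [Q { }]] }] [S [Q ( )] [S [Q { }]]]]]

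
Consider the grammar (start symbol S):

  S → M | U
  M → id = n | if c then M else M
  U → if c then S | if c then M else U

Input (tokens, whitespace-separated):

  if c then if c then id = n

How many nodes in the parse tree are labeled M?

[S [U if c then [S [U if c then [S [M id = n]]]]]]

1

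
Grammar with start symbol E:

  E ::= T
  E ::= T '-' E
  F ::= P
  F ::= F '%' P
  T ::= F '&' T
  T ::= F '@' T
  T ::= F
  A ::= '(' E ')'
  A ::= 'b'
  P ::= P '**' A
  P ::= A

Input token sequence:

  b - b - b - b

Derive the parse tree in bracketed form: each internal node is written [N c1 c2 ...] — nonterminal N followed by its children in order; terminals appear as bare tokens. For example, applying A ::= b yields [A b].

[E [T [F [P [A b]]]] - [E [T [F [P [A b]]]] - [E [T [F [P [A b]]]] - [E [T [F [P [A b]]]]]]]]

E
T - E
F - E
P - E
A - E
b - E
b - T - E
b - F - E
b - P - E
b - A - E
b - b - E
b - b - T - E
b - b - F - E
b - b - P - E
b - b - A - E
b - b - b - E
b - b - b - T
b - b - b - F
b - b - b - P
b - b - b - A
b - b - b - b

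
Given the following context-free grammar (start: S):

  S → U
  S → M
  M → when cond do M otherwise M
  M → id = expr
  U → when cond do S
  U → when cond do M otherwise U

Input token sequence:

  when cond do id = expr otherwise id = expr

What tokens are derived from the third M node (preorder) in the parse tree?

[S [M when cond do [M id = expr] otherwise [M id = expr]]]

id = expr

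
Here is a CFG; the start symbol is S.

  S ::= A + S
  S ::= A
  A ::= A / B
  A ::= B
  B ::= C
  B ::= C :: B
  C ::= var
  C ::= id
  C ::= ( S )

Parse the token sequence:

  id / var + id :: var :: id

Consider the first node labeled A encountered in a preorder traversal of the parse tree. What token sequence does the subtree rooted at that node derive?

id / var

[S [A [A [B [C id]]] / [B [C var]]] + [S [A [B [C id] :: [B [C var] :: [B [C id]]]]]]]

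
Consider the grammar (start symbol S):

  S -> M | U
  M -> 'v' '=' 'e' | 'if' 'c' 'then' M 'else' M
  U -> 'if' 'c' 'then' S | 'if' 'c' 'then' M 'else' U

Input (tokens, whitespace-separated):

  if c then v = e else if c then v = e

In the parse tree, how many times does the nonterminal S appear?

[S [U if c then [M v = e] else [U if c then [S [M v = e]]]]]

2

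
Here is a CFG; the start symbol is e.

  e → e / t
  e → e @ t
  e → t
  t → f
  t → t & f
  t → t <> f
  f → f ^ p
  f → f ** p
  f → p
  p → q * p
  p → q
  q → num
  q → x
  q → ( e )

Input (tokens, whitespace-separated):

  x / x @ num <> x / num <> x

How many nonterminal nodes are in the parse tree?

[e [e [e [e [t [f [p [q x]]]]] / [t [f [p [q x]]]]] @ [t [t [f [p [q num]]]] <> [f [p [q x]]]]] / [t [t [f [p [q num]]]] <> [f [p [q x]]]]]

28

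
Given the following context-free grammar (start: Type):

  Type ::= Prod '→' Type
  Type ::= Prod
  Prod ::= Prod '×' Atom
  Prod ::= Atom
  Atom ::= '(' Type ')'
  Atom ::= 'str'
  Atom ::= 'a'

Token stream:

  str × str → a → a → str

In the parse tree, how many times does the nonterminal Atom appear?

5

[Type [Prod [Prod [Atom str]] × [Atom str]] → [Type [Prod [Atom a]] → [Type [Prod [Atom a]] → [Type [Prod [Atom str]]]]]]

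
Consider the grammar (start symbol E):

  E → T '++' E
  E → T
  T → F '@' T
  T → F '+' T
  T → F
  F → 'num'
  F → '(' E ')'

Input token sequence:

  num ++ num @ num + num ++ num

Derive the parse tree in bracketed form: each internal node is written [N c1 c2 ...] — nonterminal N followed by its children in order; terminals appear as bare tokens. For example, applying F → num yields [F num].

E
T ++ E
F ++ E
num ++ E
num ++ T ++ E
num ++ F @ T ++ E
num ++ num @ T ++ E
num ++ num @ F + T ++ E
num ++ num @ num + T ++ E
num ++ num @ num + F ++ E
num ++ num @ num + num ++ E
num ++ num @ num + num ++ T
num ++ num @ num + num ++ F
num ++ num @ num + num ++ num

[E [T [F num]] ++ [E [T [F num] @ [T [F num] + [T [F num]]]] ++ [E [T [F num]]]]]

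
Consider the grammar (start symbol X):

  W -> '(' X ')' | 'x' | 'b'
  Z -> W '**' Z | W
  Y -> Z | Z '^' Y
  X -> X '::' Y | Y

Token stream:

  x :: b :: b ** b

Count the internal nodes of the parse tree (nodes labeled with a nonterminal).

[X [X [X [Y [Z [W x]]]] :: [Y [Z [W b]]]] :: [Y [Z [W b] ** [Z [W b]]]]]

14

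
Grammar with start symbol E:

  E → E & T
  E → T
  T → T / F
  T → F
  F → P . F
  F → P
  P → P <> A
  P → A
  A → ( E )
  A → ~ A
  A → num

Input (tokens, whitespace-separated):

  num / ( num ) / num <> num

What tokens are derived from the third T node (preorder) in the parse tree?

[E [T [T [T [F [P [A num]]]] / [F [P [A ( [E [T [F [P [A num]]]]] )]]]] / [F [P [P [A num]] <> [A num]]]]]

num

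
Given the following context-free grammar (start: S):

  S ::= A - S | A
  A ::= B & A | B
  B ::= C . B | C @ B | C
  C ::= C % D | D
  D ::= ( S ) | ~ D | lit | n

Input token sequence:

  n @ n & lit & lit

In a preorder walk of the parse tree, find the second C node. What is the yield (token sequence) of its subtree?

n

[S [A [B [C [D n]] @ [B [C [D n]]]] & [A [B [C [D lit]]] & [A [B [C [D lit]]]]]]]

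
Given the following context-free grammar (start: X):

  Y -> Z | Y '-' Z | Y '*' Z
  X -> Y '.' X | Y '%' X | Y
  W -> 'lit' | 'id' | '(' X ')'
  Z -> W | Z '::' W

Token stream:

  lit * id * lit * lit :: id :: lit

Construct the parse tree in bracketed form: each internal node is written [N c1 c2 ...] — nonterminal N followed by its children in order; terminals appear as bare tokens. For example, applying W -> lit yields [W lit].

[X [Y [Y [Y [Y [Z [W lit]]] * [Z [W id]]] * [Z [W lit]]] * [Z [Z [Z [W lit]] :: [W id]] :: [W lit]]]]

X
Y
Y * Z
Y * Z * Z
Y * Z * Z * Z
Z * Z * Z * Z
W * Z * Z * Z
lit * Z * Z * Z
lit * W * Z * Z
lit * id * Z * Z
lit * id * W * Z
lit * id * lit * Z
lit * id * lit * Z :: W
lit * id * lit * Z :: W :: W
lit * id * lit * W :: W :: W
lit * id * lit * lit :: W :: W
lit * id * lit * lit :: id :: W
lit * id * lit * lit :: id :: lit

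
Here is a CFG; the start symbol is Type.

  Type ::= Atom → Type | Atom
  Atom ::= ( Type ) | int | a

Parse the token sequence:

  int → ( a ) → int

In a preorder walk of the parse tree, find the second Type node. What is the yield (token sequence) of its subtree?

[Type [Atom int] → [Type [Atom ( [Type [Atom a]] )] → [Type [Atom int]]]]

( a ) → int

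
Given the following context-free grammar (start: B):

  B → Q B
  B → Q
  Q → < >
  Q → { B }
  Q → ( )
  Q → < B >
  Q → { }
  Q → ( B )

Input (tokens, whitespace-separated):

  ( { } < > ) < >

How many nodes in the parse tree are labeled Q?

[B [Q ( [B [Q { }] [B [Q < >]]] )] [B [Q < >]]]

4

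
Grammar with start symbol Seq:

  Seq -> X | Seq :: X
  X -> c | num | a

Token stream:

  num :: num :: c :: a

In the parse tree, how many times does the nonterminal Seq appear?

[Seq [Seq [Seq [Seq [X num]] :: [X num]] :: [X c]] :: [X a]]

4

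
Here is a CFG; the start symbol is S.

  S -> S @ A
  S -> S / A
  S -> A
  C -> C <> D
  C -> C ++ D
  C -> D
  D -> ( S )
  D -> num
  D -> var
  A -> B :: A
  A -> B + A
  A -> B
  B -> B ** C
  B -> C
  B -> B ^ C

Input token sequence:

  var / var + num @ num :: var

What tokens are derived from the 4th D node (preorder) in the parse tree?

num

[S [S [S [A [B [C [D var]]]]] / [A [B [C [D var]]] + [A [B [C [D num]]]]]] @ [A [B [C [D num]]] :: [A [B [C [D var]]]]]]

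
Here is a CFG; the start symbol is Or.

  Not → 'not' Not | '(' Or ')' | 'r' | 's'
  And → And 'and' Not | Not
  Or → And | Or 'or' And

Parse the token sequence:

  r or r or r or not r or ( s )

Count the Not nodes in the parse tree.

[Or [Or [Or [Or [Or [And [Not r]]] or [And [Not r]]] or [And [Not r]]] or [And [Not not [Not r]]]] or [And [Not ( [Or [And [Not s]]] )]]]

7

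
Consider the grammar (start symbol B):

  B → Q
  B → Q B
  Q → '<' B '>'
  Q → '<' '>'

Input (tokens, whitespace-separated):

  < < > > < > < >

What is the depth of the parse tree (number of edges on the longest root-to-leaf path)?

[B [Q < [B [Q < >]] >] [B [Q < >] [B [Q < >]]]]

4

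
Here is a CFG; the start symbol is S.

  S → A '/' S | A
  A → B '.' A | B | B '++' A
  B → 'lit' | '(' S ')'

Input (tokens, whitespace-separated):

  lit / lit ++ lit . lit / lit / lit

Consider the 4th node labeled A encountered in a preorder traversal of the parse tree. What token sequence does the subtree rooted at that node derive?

[S [A [B lit]] / [S [A [B lit] ++ [A [B lit] . [A [B lit]]]] / [S [A [B lit]] / [S [A [B lit]]]]]]

lit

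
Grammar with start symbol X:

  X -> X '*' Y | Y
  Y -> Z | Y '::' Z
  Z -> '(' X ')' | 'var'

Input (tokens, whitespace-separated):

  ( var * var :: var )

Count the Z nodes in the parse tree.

[X [Y [Z ( [X [X [Y [Z var]]] * [Y [Y [Z var]] :: [Z var]]] )]]]

4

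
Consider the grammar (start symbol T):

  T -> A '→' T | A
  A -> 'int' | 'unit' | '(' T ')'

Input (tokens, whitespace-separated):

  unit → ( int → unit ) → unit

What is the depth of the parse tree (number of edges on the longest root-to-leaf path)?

6

[T [A unit] → [T [A ( [T [A int] → [T [A unit]]] )] → [T [A unit]]]]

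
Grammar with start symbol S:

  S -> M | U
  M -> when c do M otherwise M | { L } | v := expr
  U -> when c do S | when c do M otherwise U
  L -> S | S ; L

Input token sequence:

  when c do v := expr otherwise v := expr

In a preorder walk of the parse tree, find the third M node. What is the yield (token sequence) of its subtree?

v := expr

[S [M when c do [M v := expr] otherwise [M v := expr]]]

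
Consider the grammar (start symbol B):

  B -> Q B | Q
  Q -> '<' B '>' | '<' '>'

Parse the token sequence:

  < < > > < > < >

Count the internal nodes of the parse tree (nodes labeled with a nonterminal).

8

[B [Q < [B [Q < >]] >] [B [Q < >] [B [Q < >]]]]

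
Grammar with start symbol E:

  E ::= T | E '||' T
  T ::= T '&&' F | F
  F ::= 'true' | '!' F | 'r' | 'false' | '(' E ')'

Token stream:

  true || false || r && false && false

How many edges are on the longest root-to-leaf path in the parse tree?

5

[E [E [E [T [F true]]] || [T [F false]]] || [T [T [T [F r]] && [F false]] && [F false]]]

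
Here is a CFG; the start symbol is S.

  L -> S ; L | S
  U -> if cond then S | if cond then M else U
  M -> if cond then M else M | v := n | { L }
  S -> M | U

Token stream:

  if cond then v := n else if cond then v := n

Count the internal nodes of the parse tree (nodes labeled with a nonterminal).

6

[S [U if cond then [M v := n] else [U if cond then [S [M v := n]]]]]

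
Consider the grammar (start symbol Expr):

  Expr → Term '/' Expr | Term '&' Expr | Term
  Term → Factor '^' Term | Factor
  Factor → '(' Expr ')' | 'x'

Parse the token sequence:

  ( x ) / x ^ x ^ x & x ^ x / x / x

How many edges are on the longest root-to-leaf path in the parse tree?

[Expr [Term [Factor ( [Expr [Term [Factor x]]] )]] / [Expr [Term [Factor x] ^ [Term [Factor x] ^ [Term [Factor x]]]] & [Expr [Term [Factor x] ^ [Term [Factor x]]] / [Expr [Term [Factor x]] / [Expr [Term [Factor x]]]]]]]

7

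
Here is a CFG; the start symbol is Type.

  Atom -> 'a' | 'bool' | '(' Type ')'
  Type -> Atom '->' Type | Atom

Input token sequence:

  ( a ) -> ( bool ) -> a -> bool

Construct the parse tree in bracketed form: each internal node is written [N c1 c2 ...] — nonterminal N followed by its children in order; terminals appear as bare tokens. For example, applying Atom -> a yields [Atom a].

[Type [Atom ( [Type [Atom a]] )] -> [Type [Atom ( [Type [Atom bool]] )] -> [Type [Atom a] -> [Type [Atom bool]]]]]

Type
Atom -> Type
( Type ) -> Type
( Atom ) -> Type
( a ) -> Type
( a ) -> Atom -> Type
( a ) -> ( Type ) -> Type
( a ) -> ( Atom ) -> Type
( a ) -> ( bool ) -> Type
( a ) -> ( bool ) -> Atom -> Type
( a ) -> ( bool ) -> a -> Type
( a ) -> ( bool ) -> a -> Atom
( a ) -> ( bool ) -> a -> bool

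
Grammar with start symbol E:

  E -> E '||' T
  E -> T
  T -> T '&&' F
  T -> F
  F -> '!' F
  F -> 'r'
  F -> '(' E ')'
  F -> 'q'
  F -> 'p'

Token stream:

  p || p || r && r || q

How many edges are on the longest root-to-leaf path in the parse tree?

[E [E [E [E [T [F p]]] || [T [F p]]] || [T [T [F r]] && [F r]]] || [T [F q]]]

6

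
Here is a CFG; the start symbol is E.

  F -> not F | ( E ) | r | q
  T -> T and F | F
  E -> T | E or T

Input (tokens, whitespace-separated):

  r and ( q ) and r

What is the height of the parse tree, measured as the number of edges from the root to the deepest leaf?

7

[E [T [T [T [F r]] and [F ( [E [T [F q]]] )]] and [F r]]]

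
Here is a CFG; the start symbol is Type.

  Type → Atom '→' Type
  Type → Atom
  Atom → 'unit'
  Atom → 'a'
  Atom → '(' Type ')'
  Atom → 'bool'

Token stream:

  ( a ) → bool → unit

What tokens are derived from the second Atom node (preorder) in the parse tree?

[Type [Atom ( [Type [Atom a]] )] → [Type [Atom bool] → [Type [Atom unit]]]]

a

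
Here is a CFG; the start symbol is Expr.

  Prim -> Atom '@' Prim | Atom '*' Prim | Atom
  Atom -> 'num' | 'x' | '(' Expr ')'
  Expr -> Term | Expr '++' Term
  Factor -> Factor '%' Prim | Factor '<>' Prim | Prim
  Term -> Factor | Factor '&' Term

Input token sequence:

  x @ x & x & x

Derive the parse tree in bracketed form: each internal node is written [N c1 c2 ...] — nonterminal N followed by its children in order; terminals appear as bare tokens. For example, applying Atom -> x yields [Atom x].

[Expr [Term [Factor [Prim [Atom x] @ [Prim [Atom x]]]] & [Term [Factor [Prim [Atom x]]] & [Term [Factor [Prim [Atom x]]]]]]]

Expr
Term
Factor & Term
Prim & Term
Atom @ Prim & Term
x @ Prim & Term
x @ Atom & Term
x @ x & Term
x @ x & Factor & Term
x @ x & Prim & Term
x @ x & Atom & Term
x @ x & x & Term
x @ x & x & Factor
x @ x & x & Prim
x @ x & x & Atom
x @ x & x & x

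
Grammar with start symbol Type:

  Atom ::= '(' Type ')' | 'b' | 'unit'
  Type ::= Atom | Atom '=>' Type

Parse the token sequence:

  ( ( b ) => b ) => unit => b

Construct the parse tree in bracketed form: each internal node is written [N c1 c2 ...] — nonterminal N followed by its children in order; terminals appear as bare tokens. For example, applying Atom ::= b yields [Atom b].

[Type [Atom ( [Type [Atom ( [Type [Atom b]] )] => [Type [Atom b]]] )] => [Type [Atom unit] => [Type [Atom b]]]]

Type
Atom => Type
( Type ) => Type
( Atom => Type ) => Type
( ( Type ) => Type ) => Type
( ( Atom ) => Type ) => Type
( ( b ) => Type ) => Type
( ( b ) => Atom ) => Type
( ( b ) => b ) => Type
( ( b ) => b ) => Atom => Type
( ( b ) => b ) => unit => Type
( ( b ) => b ) => unit => Atom
( ( b ) => b ) => unit => b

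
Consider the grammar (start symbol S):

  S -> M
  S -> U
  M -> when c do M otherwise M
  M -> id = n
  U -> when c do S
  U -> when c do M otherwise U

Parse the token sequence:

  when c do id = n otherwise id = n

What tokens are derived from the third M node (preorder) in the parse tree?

id = n

[S [M when c do [M id = n] otherwise [M id = n]]]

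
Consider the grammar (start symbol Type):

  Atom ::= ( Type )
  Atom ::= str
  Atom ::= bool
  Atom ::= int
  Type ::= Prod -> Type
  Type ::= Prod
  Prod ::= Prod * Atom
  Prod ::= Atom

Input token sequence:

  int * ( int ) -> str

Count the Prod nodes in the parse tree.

[Type [Prod [Prod [Atom int]] * [Atom ( [Type [Prod [Atom int]]] )]] -> [Type [Prod [Atom str]]]]

4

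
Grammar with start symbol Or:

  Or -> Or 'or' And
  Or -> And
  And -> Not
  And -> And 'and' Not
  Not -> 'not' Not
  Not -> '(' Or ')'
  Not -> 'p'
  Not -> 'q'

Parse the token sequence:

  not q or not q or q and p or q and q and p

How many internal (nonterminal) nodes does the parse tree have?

20

[Or [Or [Or [Or [And [Not not [Not q]]]] or [And [Not not [Not q]]]] or [And [And [Not q]] and [Not p]]] or [And [And [And [Not q]] and [Not q]] and [Not p]]]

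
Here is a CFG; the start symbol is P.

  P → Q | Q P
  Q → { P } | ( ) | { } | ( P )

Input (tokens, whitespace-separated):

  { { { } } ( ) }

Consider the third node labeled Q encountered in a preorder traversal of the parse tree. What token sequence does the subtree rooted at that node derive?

{ }

[P [Q { [P [Q { [P [Q { }]] }] [P [Q ( )]]] }]]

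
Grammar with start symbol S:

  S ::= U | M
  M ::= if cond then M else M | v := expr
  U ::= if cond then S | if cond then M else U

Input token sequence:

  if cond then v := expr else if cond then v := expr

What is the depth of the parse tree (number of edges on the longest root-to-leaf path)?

[S [U if cond then [M v := expr] else [U if cond then [S [M v := expr]]]]]

5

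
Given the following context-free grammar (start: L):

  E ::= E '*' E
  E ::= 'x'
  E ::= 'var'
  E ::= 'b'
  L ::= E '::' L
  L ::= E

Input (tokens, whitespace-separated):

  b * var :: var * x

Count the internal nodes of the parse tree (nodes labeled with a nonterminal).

[L [E [E b] * [E var]] :: [L [E [E var] * [E x]]]]

8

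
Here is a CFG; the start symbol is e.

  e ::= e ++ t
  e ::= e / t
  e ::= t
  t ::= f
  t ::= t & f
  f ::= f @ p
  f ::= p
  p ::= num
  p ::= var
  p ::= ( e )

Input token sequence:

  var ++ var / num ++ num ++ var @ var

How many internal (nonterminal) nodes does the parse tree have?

22

[e [e [e [e [e [t [f [p var]]]] ++ [t [f [p var]]]] / [t [f [p num]]]] ++ [t [f [p num]]]] ++ [t [f [f [p var]] @ [p var]]]]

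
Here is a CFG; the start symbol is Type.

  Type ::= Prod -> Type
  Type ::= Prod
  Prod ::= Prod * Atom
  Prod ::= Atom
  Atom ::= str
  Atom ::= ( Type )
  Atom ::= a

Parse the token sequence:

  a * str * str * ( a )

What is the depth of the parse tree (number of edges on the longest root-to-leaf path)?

[Type [Prod [Prod [Prod [Prod [Atom a]] * [Atom str]] * [Atom str]] * [Atom ( [Type [Prod [Atom a]]] )]]]

6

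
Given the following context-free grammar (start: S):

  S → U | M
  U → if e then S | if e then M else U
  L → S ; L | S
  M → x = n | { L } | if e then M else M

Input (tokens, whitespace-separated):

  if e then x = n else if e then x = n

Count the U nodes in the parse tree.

2

[S [U if e then [M x = n] else [U if e then [S [M x = n]]]]]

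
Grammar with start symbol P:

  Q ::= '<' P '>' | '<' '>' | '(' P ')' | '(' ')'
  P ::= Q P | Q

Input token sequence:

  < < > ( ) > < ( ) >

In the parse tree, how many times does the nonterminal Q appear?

[P [Q < [P [Q < >] [P [Q ( )]]] >] [P [Q < [P [Q ( )]] >]]]

5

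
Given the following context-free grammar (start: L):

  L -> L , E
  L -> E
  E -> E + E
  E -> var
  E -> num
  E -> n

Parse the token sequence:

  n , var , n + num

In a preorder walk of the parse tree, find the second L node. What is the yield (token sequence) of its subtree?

n , var

[L [L [L [E n]] , [E var]] , [E [E n] + [E num]]]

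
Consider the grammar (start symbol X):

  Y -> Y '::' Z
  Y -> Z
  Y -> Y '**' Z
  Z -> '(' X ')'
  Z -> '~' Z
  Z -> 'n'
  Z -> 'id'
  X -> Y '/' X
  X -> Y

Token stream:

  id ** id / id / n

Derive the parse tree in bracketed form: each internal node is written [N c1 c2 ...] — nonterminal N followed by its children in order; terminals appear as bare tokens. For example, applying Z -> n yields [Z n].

[X [Y [Y [Z id]] ** [Z id]] / [X [Y [Z id]] / [X [Y [Z n]]]]]

X
Y / X
Y ** Z / X
Z ** Z / X
id ** Z / X
id ** id / X
id ** id / Y / X
id ** id / Z / X
id ** id / id / X
id ** id / id / Y
id ** id / id / Z
id ** id / id / n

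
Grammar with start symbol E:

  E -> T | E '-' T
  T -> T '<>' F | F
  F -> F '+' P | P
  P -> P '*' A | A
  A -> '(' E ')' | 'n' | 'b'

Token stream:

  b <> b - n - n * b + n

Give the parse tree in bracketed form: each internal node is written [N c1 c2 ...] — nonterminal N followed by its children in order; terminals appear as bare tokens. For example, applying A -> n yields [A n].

[E [E [E [T [T [F [P [A b]]]] <> [F [P [A b]]]]] - [T [F [P [A n]]]]] - [T [F [F [P [P [A n]] * [A b]]] + [P [A n]]]]]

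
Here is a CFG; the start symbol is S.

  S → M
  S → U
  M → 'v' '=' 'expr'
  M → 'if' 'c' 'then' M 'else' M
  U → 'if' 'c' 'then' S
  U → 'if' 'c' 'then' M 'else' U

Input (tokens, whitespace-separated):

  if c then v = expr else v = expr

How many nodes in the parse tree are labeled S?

1

[S [M if c then [M v = expr] else [M v = expr]]]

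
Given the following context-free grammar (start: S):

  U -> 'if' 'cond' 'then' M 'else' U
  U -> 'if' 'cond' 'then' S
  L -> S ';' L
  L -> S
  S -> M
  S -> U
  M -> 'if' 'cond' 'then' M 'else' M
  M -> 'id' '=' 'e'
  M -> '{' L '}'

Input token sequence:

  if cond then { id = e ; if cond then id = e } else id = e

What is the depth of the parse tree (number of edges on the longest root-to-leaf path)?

9

[S [M if cond then [M { [L [S [M id = e]] ; [L [S [U if cond then [S [M id = e]]]]]] }] else [M id = e]]]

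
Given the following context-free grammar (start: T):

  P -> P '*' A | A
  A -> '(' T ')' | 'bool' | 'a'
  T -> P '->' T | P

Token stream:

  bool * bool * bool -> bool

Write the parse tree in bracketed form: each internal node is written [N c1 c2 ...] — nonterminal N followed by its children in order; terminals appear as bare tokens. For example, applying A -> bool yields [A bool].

[T [P [P [P [A bool]] * [A bool]] * [A bool]] -> [T [P [A bool]]]]

T
P -> T
P * A -> T
P * A * A -> T
A * A * A -> T
bool * A * A -> T
bool * bool * A -> T
bool * bool * bool -> T
bool * bool * bool -> P
bool * bool * bool -> A
bool * bool * bool -> bool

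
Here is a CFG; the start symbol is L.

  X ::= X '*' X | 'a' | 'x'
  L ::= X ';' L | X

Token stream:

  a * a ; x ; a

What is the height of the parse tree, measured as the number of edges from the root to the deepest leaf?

4

[L [X [X a] * [X a]] ; [L [X x] ; [L [X a]]]]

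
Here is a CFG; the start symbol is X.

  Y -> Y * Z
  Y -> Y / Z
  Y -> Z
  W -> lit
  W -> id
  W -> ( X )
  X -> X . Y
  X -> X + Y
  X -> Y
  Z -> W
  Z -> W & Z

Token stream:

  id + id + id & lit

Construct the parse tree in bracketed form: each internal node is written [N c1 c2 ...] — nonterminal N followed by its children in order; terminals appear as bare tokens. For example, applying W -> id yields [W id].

[X [X [X [Y [Z [W id]]]] + [Y [Z [W id]]]] + [Y [Z [W id] & [Z [W lit]]]]]

X
X + Y
X + Y + Y
Y + Y + Y
Z + Y + Y
W + Y + Y
id + Y + Y
id + Z + Y
id + W + Y
id + id + Y
id + id + Z
id + id + W & Z
id + id + id & Z
id + id + id & W
id + id + id & lit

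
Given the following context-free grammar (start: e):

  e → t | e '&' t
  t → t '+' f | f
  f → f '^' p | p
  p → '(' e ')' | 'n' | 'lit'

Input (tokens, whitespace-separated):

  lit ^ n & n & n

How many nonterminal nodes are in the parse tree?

14

[e [e [e [t [f [f [p lit]] ^ [p n]]]] & [t [f [p n]]]] & [t [f [p n]]]]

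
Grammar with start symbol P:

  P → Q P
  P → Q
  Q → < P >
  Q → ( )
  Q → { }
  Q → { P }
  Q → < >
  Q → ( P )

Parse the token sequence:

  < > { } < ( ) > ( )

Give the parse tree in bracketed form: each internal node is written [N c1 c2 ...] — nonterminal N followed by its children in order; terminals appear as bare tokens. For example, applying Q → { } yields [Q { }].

[P [Q < >] [P [Q { }] [P [Q < [P [Q ( )]] >] [P [Q ( )]]]]]

P
Q P
< > P
< > Q P
< > { } P
< > { } Q P
< > { } < P > P
< > { } < Q > P
< > { } < ( ) > P
< > { } < ( ) > Q
< > { } < ( ) > ( )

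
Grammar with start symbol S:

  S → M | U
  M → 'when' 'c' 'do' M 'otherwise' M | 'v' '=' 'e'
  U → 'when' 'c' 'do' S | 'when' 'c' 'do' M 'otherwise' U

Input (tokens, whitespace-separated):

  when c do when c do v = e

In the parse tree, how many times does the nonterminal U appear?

[S [U when c do [S [U when c do [S [M v = e]]]]]]

2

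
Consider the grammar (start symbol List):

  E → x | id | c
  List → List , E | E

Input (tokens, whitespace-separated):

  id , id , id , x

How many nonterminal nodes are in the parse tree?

[List [List [List [List [E id]] , [E id]] , [E id]] , [E x]]

8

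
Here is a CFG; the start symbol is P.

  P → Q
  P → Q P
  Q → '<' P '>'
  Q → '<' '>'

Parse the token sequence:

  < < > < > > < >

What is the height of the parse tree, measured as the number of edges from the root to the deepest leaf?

[P [Q < [P [Q < >] [P [Q < >]]] >] [P [Q < >]]]

5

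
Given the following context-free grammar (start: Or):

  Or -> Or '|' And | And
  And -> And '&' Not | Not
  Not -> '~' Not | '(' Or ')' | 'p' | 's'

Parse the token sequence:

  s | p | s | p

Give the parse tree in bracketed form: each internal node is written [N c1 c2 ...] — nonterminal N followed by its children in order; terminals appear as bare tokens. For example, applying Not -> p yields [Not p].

[Or [Or [Or [Or [And [Not s]]] | [And [Not p]]] | [And [Not s]]] | [And [Not p]]]

Or
Or | And
Or | And | And
Or | And | And | And
And | And | And | And
Not | And | And | And
s | And | And | And
s | Not | And | And
s | p | And | And
s | p | Not | And
s | p | s | And
s | p | s | Not
s | p | s | p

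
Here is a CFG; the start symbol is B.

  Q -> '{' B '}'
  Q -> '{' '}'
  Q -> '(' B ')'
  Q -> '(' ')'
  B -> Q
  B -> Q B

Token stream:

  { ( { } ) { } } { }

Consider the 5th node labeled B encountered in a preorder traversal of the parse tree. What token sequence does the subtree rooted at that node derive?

[B [Q { [B [Q ( [B [Q { }]] )] [B [Q { }]]] }] [B [Q { }]]]

{ }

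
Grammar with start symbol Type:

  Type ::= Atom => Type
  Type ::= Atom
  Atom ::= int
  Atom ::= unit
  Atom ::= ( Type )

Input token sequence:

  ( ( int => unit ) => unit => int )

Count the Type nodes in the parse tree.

6

[Type [Atom ( [Type [Atom ( [Type [Atom int] => [Type [Atom unit]]] )] => [Type [Atom unit] => [Type [Atom int]]]] )]]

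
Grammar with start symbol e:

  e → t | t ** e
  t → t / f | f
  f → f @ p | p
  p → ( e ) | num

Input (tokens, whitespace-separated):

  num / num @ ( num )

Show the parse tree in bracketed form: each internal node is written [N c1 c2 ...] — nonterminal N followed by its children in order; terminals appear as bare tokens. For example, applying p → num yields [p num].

e
t
t / f
f / f
p / f
num / f
num / f @ p
num / p @ p
num / num @ p
num / num @ ( e )
num / num @ ( t )
num / num @ ( f )
num / num @ ( p )
num / num @ ( num )

[e [t [t [f [p num]]] / [f [f [p num]] @ [p ( [e [t [f [p num]]]] )]]]]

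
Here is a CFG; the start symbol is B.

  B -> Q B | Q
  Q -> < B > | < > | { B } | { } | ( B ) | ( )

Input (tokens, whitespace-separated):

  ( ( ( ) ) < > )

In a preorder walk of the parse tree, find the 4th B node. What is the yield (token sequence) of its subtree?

[B [Q ( [B [Q ( [B [Q ( )]] )] [B [Q < >]]] )]]

< >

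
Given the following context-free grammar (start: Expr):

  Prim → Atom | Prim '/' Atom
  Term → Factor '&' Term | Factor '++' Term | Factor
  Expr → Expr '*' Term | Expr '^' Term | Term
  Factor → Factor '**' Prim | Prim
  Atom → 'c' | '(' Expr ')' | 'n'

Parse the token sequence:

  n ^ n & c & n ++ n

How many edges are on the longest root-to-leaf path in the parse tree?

[Expr [Expr [Term [Factor [Prim [Atom n]]]]] ^ [Term [Factor [Prim [Atom n]]] & [Term [Factor [Prim [Atom c]]] & [Term [Factor [Prim [Atom n]]] ++ [Term [Factor [Prim [Atom n]]]]]]]]

8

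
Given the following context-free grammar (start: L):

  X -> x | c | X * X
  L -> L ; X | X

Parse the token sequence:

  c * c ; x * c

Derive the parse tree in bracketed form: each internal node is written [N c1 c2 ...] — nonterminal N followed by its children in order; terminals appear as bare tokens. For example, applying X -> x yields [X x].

L
L ; X
X ; X
X * X ; X
c * X ; X
c * c ; X
c * c ; X * X
c * c ; x * X
c * c ; x * c

[L [L [X [X c] * [X c]]] ; [X [X x] * [X c]]]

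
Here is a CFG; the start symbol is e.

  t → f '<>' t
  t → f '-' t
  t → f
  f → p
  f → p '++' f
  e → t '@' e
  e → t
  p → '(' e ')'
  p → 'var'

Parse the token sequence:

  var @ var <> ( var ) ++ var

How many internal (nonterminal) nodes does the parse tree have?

[e [t [f [p var]]] @ [e [t [f [p var]] <> [t [f [p ( [e [t [f [p var]]]] )] ++ [f [p var]]]]]]]

17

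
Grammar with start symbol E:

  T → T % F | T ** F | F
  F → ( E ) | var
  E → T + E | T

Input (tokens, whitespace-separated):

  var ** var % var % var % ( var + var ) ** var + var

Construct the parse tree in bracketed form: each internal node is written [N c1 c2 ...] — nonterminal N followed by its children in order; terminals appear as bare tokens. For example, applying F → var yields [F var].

[E [T [T [T [T [T [T [F var]] ** [F var]] % [F var]] % [F var]] % [F ( [E [T [F var]] + [E [T [F var]]]] )]] ** [F var]] + [E [T [F var]]]]

E
T + E
T ** F + E
T % F ** F + E
T % F % F ** F + E
T % F % F % F ** F + E
T ** F % F % F % F ** F + E
F ** F % F % F % F ** F + E
var ** F % F % F % F ** F + E
var ** var % F % F % F ** F + E
var ** var % var % F % F ** F + E
var ** var % var % var % F ** F + E
var ** var % var % var % ( E ) ** F + E
var ** var % var % var % ( T + E ) ** F + E
var ** var % var % var % ( F + E ) ** F + E
var ** var % var % var % ( var + E ) ** F + E
var ** var % var % var % ( var + T ) ** F + E
var ** var % var % var % ( var + F ) ** F + E
var ** var % var % var % ( var + var ) ** F + E
var ** var % var % var % ( var + var ) ** var + E
var ** var % var % var % ( var + var ) ** var + T
var ** var % var % var % ( var + var ) ** var + F
var ** var % var % var % ( var + var ) ** var + var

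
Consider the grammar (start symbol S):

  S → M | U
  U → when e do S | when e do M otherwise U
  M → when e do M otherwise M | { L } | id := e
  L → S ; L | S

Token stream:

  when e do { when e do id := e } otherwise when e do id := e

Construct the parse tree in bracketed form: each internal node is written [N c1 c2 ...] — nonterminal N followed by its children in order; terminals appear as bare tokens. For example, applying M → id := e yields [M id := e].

S
U
when e do M otherwise U
when e do { L } otherwise U
when e do { S } otherwise U
when e do { U } otherwise U
when e do { when e do S } otherwise U
when e do { when e do M } otherwise U
when e do { when e do id := e } otherwise U
when e do { when e do id := e } otherwise when e do S
when e do { when e do id := e } otherwise when e do M
when e do { when e do id := e } otherwise when e do id := e

[S [U when e do [M { [L [S [U when e do [S [M id := e]]]]] }] otherwise [U when e do [S [M id := e]]]]]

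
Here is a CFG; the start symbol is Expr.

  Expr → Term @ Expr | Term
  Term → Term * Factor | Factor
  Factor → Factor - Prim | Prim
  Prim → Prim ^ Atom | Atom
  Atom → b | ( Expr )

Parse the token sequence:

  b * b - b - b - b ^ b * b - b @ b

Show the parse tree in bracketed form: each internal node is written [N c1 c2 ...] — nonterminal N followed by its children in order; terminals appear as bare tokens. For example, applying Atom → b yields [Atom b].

[Expr [Term [Term [Term [Factor [Prim [Atom b]]]] * [Factor [Factor [Factor [Factor [Prim [Atom b]]] - [Prim [Atom b]]] - [Prim [Atom b]]] - [Prim [Prim [Atom b]] ^ [Atom b]]]] * [Factor [Factor [Prim [Atom b]]] - [Prim [Atom b]]]] @ [Expr [Term [Factor [Prim [Atom b]]]]]]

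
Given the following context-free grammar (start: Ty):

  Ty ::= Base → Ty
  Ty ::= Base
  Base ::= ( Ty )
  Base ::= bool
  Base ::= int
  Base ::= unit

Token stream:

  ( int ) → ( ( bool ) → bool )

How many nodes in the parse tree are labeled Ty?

[Ty [Base ( [Ty [Base int]] )] → [Ty [Base ( [Ty [Base ( [Ty [Base bool]] )] → [Ty [Base bool]]] )]]]

6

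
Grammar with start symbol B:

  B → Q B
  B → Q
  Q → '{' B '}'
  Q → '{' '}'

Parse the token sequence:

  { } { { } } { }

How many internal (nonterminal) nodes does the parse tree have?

8

[B [Q { }] [B [Q { [B [Q { }]] }] [B [Q { }]]]]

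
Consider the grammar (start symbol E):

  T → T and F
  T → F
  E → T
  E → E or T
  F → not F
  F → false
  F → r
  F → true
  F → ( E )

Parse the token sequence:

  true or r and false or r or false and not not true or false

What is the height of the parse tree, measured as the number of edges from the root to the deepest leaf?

7

[E [E [E [E [E [T [F true]]] or [T [T [F r]] and [F false]]] or [T [F r]]] or [T [T [F false]] and [F not [F not [F true]]]]] or [T [F false]]]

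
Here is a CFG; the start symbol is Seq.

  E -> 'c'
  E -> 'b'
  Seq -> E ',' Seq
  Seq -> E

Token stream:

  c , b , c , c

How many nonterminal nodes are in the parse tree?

[Seq [E c] , [Seq [E b] , [Seq [E c] , [Seq [E c]]]]]

8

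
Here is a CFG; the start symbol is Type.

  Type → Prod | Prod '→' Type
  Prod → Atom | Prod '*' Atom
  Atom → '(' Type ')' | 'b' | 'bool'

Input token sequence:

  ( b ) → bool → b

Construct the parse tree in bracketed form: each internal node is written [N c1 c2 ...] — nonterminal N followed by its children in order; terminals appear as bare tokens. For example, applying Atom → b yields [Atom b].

[Type [Prod [Atom ( [Type [Prod [Atom b]]] )]] → [Type [Prod [Atom bool]] → [Type [Prod [Atom b]]]]]

Type
Prod → Type
Atom → Type
( Type ) → Type
( Prod ) → Type
( Atom ) → Type
( b ) → Type
( b ) → Prod → Type
( b ) → Atom → Type
( b ) → bool → Type
( b ) → bool → Prod
( b ) → bool → Atom
( b ) → bool → b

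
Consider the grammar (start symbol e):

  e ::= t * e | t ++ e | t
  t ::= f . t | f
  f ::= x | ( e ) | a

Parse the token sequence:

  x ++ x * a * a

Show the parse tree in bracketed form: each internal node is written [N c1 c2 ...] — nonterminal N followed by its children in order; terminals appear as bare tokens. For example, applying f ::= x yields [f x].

[e [t [f x]] ++ [e [t [f x]] * [e [t [f a]] * [e [t [f a]]]]]]

e
t ++ e
f ++ e
x ++ e
x ++ t * e
x ++ f * e
x ++ x * e
x ++ x * t * e
x ++ x * f * e
x ++ x * a * e
x ++ x * a * t
x ++ x * a * f
x ++ x * a * a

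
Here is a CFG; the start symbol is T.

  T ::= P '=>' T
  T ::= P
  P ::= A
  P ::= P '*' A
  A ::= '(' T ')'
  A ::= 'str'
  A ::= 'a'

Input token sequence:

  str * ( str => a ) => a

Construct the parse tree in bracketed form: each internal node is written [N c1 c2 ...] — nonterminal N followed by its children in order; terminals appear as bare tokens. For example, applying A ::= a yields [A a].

T
P => T
P * A => T
A * A => T
str * A => T
str * ( T ) => T
str * ( P => T ) => T
str * ( A => T ) => T
str * ( str => T ) => T
str * ( str => P ) => T
str * ( str => A ) => T
str * ( str => a ) => T
str * ( str => a ) => P
str * ( str => a ) => A
str * ( str => a ) => a

[T [P [P [A str]] * [A ( [T [P [A str]] => [T [P [A a]]]] )]] => [T [P [A a]]]]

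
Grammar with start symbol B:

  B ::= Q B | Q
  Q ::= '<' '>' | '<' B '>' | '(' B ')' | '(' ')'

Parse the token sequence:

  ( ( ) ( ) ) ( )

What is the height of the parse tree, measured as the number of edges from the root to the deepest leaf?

[B [Q ( [B [Q ( )] [B [Q ( )]]] )] [B [Q ( )]]]

5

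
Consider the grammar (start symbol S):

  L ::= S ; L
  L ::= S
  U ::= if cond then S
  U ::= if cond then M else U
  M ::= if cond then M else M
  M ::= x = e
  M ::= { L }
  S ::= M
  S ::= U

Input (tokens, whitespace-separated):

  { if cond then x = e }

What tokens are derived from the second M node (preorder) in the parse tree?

x = e

[S [M { [L [S [U if cond then [S [M x = e]]]]] }]]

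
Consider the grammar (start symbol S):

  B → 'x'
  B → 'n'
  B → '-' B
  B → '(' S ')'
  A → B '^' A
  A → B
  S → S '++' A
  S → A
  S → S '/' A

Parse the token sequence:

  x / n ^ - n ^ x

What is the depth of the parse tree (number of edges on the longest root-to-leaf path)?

[S [S [A [B x]]] / [A [B n] ^ [A [B - [B n]] ^ [A [B x]]]]]

5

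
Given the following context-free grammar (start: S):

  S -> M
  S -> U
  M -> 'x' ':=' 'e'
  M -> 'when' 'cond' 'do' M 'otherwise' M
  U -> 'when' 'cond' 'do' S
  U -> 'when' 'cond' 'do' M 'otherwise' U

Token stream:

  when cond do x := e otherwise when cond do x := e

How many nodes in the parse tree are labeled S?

[S [U when cond do [M x := e] otherwise [U when cond do [S [M x := e]]]]]

2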